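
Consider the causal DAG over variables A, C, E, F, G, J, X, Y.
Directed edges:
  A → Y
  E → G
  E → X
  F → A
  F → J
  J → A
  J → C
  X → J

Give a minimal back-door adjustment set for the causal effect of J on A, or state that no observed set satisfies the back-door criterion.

desc(J)\{J}={A,C,Y}; candidates ⊆ {E,F,G,X}.
size 0: {}; under {} J still reaches {A,E,F,G,X,Y} ∋ A.
{F}: J⊥A given {F} in G with J→· removed — back-door holds.

J→A: minimal back-door set {F}.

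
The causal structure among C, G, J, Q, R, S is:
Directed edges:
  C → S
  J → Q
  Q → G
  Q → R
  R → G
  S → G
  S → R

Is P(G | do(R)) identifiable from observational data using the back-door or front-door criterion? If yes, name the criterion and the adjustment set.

P(G|do(R)): backdoor, adjust for {Q, S}.

desc(R)\{R}={G}; candidates ⊆ {C,J,Q,S}.
size 0: {}; under {} R still reaches {C,G,J,Q,S} ∋ G.
size 1: {C}, {J}, {Q} …(+1); under {C} R still reaches {G,J,Q,S} ∋ G.
{Q,S}: R⊥G given {Q,S} in G with R→· removed — back-door holds.
P(G|do(R)) = Σ_{Q,S} P(G|R,Q,S)·P(Q,S).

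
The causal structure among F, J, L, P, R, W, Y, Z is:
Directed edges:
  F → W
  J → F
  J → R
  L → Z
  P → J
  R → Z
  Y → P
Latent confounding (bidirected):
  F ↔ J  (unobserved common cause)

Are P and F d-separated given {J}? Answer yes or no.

No — P and F are d-connected given {J}.

Bayes-Ball from P | {J} reaches {F,W,Y}.
F ∈ reach(P|{J}) ⇒ P ⊥̸ F | {J}.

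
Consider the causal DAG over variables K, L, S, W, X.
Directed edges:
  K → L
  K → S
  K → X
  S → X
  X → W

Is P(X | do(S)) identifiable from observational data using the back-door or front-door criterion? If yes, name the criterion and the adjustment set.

P(X|do(S)): backdoor, adjust for {K}.

desc(S)\{S}={W,X}; candidates ⊆ {K,L}.
size 0: {}; under {} S still reaches {K,L,W,X} ∋ X.
{K}: S⊥X given {K} in G with S→· removed — back-door holds.
P(X|do(S)) = Σ_{K} P(X|S,K)·P(K).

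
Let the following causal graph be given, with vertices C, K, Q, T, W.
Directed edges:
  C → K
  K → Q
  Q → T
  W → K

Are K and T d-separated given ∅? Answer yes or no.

Bayes-Ball from K | ∅ reaches {C,Q,T,W}.
T ∈ reach(K|∅) ⇒ K ⊥̸ T | ∅.

No — K and T are d-connected given ∅.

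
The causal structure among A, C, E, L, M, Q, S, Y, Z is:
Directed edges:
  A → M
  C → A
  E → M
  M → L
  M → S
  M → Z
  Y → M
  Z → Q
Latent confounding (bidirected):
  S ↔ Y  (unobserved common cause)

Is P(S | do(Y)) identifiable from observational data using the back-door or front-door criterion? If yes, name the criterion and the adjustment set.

P(S|do(Y)): frontdoor, adjust for {M}.

desc(Y)\{Y}={L,M,Q,S,Z}; candidates ⊆ {A,C,E}.
Y↔S: latent back-door arc(s) into Y.
size 0: {}; under {} Y still reaches {S} ∋ S.
size 1: {A}, {C}, {E}; under {A} Y still reaches {S} ∋ S.
size 2: {A,C}, {A,E}, {C,E}; under {A,C} Y still reaches {S} ∋ S.
Y↔S cannot be blocked by any observed set — no back-door set.
{M}: (i) intercepts every directed Y→S path; (ii) no back-door Y→{M}; (iii) {Y} blocks every back-door {M}→S. Front-door holds.
P(S|do(Y)) = Σ_{M} P(M|Y) Σ_{Y'} P(S|M,Y')P(Y').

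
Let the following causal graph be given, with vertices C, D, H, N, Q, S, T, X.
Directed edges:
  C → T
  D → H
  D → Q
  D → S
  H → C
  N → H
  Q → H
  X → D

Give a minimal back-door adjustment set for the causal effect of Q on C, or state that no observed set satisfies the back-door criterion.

desc(Q)\{Q}={C,H,T}; candidates ⊆ {D,N,S,X}.
size 0: {}; under {} Q still reaches {C,D,H,S,T,X} ∋ C.
{D}: Q⊥C given {D} in G with Q→· removed — back-door holds.

Q→C: minimal back-door set {D}.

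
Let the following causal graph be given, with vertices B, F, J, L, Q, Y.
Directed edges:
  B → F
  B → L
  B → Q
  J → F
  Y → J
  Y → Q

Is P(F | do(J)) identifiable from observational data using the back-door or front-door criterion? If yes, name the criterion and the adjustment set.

desc(J)\{J}={F}; candidates ⊆ {B,L,Q,Y}.
∅: J⊥F given ∅ in G with J→· removed — back-door holds.
P(F|do(J)) = P(F|J) — no adjustment needed.

P(F|do(J)): backdoor, adjust for ∅.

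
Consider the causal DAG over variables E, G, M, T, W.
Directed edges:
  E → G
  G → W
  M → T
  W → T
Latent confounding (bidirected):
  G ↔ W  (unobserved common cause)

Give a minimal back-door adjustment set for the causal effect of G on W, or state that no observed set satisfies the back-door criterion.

G→W: no observed back-door set.

desc(G)\{G}={T,W}; candidates ⊆ {E,M}.
G↔W: latent back-door arc(s) into G.
size 0: {}; under {} G still reaches {E,T,W} ∋ W.
size 1: {E}, {M}; under {E} G still reaches {T,W} ∋ W.
size 2: {E,M}; under {E,M} G still reaches {T,W} ∋ W.
G↔W cannot be blocked by any observed set — no back-door set.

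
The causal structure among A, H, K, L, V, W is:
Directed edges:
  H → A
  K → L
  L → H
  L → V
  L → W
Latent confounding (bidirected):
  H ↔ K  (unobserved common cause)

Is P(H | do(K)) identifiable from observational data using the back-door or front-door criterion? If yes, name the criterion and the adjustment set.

P(H|do(K)): frontdoor, adjust for {L}.

desc(K)\{K}={A,H,L,V,W}; candidates ⊆ {—}.
K↔H: latent back-door arc(s) into K.
size 0: {}; under {} K still reaches {A,H} ∋ H.
K↔H cannot be blocked by any observed set — no back-door set.
{L}: (i) intercepts every directed K→H path; (ii) no back-door K→{L}; (iii) {K} blocks every back-door {L}→H. Front-door holds.
P(H|do(K)) = Σ_{L} P(L|K) Σ_{K'} P(H|L,K')P(K').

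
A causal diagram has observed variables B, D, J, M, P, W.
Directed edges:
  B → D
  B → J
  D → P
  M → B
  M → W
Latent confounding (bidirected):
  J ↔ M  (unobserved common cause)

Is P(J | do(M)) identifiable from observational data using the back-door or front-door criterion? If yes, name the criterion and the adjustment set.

P(J|do(M)): frontdoor, adjust for {B}.

desc(M)\{M}={B,D,J,P,W}; candidates ⊆ {—}.
M↔J: latent back-door arc(s) into M.
size 0: {}; under {} M still reaches {J} ∋ J.
M↔J cannot be blocked by any observed set — no back-door set.
{B}: (i) intercepts every directed M→J path; (ii) no back-door M→{B}; (iii) {M} blocks every back-door {B}→J. Front-door holds.
P(J|do(M)) = Σ_{B} P(B|M) Σ_{M'} P(J|B,M')P(M').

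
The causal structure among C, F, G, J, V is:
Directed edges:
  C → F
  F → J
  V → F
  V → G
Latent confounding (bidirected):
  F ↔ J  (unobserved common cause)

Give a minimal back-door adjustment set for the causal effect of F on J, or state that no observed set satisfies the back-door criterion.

F→J: no observed back-door set.

desc(F)\{F}={J}; candidates ⊆ {C,G,V}.
F↔J: latent back-door arc(s) into F.
size 0: {}; under {} F still reaches {C,G,J,V} ∋ J.
size 1: {C}, {G}, {V}; under {C} F still reaches {G,J,V} ∋ J.
size 2: {C,G}, {C,V}, {G,V}; under {C,G} F still reaches {J,V} ∋ J.
F↔J cannot be blocked by any observed set — no back-door set.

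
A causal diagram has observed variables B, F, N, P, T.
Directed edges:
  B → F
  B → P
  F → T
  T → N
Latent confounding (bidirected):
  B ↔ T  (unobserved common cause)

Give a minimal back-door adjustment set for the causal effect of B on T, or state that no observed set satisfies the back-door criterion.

B→T: no observed back-door set.

desc(B)\{B}={F,N,P,T}; candidates ⊆ {—}.
B↔T: latent back-door arc(s) into B.
size 0: {}; under {} B still reaches {N,T} ∋ T.
B↔T cannot be blocked by any observed set — no back-door set.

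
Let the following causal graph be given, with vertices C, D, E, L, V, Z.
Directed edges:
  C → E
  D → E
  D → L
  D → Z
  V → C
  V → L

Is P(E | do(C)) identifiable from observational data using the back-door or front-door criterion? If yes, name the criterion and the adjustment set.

P(E|do(C)): backdoor, adjust for ∅.

desc(C)\{C}={E}; candidates ⊆ {D,L,V,Z}.
∅: C⊥E given ∅ in G with C→· removed — back-door holds.
P(E|do(C)) = P(E|C) — no adjustment needed.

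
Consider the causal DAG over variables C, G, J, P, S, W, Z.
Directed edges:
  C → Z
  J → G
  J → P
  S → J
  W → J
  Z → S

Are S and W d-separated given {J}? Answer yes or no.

No — S and W are d-connected given {J}.

Bayes-Ball from S | {J} reaches {C,W,Z}.
W ∈ reach(S|{J}) ⇒ S ⊥̸ W | {J}.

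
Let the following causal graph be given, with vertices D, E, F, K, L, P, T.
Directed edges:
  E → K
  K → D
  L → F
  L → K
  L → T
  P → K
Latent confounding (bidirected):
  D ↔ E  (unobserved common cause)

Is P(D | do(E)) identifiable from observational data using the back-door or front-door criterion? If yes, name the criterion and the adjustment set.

desc(E)\{E}={D,K}; candidates ⊆ {F,L,P,T}.
E↔D: latent back-door arc(s) into E.
size 0: {}; under {} E still reaches {D} ∋ D.
size 1: {F}, {L}, {P} …(+1); under {F} E still reaches {D} ∋ D.
size 2: {F,L}, {F,P}, {F,T} …(+3); under {F,L} E still reaches {D} ∋ D.
E↔D cannot be blocked by any observed set — no back-door set.
{K}: (i) intercepts every directed E→D path; (ii) no back-door E→{K}; (iii) {E} blocks every back-door {K}→D. Front-door holds.
P(D|do(E)) = Σ_{K} P(K|E) Σ_{E'} P(D|K,E')P(E').

P(D|do(E)): frontdoor, adjust for {K}.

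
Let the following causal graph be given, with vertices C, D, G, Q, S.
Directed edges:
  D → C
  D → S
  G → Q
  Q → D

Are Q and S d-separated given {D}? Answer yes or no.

Bayes-Ball from Q | {D} reaches {G}.
S ∉ reach(Q|{D}) ⇒ Q ⊥ S | {D}.

Yes — Q ⊥ S | {D}.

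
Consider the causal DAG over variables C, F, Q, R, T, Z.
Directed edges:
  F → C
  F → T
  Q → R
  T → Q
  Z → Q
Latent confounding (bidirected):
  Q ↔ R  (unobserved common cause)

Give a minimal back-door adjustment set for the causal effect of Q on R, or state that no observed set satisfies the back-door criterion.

Q→R: no observed back-door set.

desc(Q)\{Q}={R}; candidates ⊆ {C,F,T,Z}.
Q↔R: latent back-door arc(s) into Q.
size 0: {}; under {} Q still reaches {C,F,R,T,Z} ∋ R.
size 1: {C}, {F}, {T} …(+1); under {C} Q still reaches {F,R,T,Z} ∋ R.
size 2: {C,F}, {C,T}, {C,Z} …(+3); under {C,F} Q still reaches {R,T,Z} ∋ R.
Q↔R cannot be blocked by any observed set — no back-door set.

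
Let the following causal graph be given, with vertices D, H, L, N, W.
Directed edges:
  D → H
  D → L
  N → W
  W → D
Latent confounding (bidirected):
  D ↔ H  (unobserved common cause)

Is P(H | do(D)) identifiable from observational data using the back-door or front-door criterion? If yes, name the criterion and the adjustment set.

desc(D)\{D}={H,L}; candidates ⊆ {N,W}.
D↔H: latent back-door arc(s) into D.
size 0: {}; under {} D still reaches {H,N,W} ∋ H.
size 1: {N}, {W}; under {N} D still reaches {H,W} ∋ H.
size 2: {N,W}; under {N,W} D still reaches {H} ∋ H.
D↔H cannot be blocked by any observed set — no back-door set.
No mediator lies on a directed D→…→H path.
Neither criterion identifies P(H|do(D)) in this graph.

P(H|do(D)): not identifiable (no BD/FD set).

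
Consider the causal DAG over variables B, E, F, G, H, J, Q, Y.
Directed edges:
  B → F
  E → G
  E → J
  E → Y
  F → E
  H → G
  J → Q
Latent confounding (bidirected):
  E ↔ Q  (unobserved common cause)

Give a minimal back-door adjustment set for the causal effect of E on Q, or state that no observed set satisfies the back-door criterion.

E→Q: no observed back-door set.

desc(E)\{E}={G,J,Q,Y}; candidates ⊆ {B,F,H}.
E↔Q: latent back-door arc(s) into E.
size 0: {}; under {} E still reaches {B,F,Q} ∋ Q.
size 1: {B}, {F}, {H}; under {B} E still reaches {F,Q} ∋ Q.
size 2: {B,F}, {B,H}, {F,H}; under {B,F} E still reaches {Q} ∋ Q.
E↔Q cannot be blocked by any observed set — no back-door set.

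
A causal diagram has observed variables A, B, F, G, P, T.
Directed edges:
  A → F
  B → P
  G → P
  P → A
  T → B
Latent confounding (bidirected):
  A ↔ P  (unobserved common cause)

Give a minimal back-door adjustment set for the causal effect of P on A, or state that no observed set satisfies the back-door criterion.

desc(P)\{P}={A,F}; candidates ⊆ {B,G,T}.
P↔A: latent back-door arc(s) into P.
size 0: {}; under {} P still reaches {A,B,F,G,T} ∋ A.
size 1: {B}, {G}, {T}; under {B} P still reaches {A,F,G} ∋ A.
size 2: {B,G}, {B,T}, {G,T}; under {B,G} P still reaches {A,F} ∋ A.
P↔A cannot be blocked by any observed set — no back-door set.

P→A: no observed back-door set.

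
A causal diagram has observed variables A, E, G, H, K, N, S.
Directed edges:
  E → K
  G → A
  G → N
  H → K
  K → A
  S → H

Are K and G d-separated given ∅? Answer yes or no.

Yes — K ⊥ G | ∅.

Bayes-Ball from K | ∅ reaches {A,E,H,S}.
G ∉ reach(K|∅) ⇒ K ⊥ G | ∅.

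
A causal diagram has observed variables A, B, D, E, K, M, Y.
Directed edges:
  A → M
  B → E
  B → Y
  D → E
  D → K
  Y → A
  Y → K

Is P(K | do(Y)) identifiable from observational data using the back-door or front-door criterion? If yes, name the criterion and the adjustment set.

P(K|do(Y)): backdoor, adjust for ∅.

desc(Y)\{Y}={A,K,M}; candidates ⊆ {B,D,E}.
∅: Y⊥K given ∅ in G with Y→· removed — back-door holds.
P(K|do(Y)) = P(K|Y) — no adjustment needed.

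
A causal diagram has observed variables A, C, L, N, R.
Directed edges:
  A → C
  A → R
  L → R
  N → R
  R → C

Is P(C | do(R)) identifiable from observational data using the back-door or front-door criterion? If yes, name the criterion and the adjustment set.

desc(R)\{R}={C}; candidates ⊆ {A,L,N}.
size 0: {}; under {} R still reaches {A,C,L,N} ∋ C.
{A}: R⊥C given {A} in G with R→· removed — back-door holds.
P(C|do(R)) = Σ_{A} P(C|R,A)·P(A).

P(C|do(R)): backdoor, adjust for {A}.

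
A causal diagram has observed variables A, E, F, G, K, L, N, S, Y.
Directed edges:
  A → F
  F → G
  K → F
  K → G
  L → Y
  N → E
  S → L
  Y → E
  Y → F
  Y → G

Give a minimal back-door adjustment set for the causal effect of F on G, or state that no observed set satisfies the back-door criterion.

desc(F)\{F}={G}; candidates ⊆ {A,E,K,L,N,S,Y}.
size 0: {}; under {} F still reaches {A,E,G,K,L,S,Y} ∋ G.
size 1: {A}, {E}, {K} …(+4); under {A} F still reaches {E,G,K,L,S,Y} ∋ G.
{K,Y}: F⊥G given {K,Y} in G with F→· removed — back-door holds.

F→G: minimal back-door set {K, Y}.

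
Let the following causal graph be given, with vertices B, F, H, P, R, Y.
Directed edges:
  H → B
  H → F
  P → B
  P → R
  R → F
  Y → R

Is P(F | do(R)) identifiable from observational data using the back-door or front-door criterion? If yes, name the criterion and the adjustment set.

desc(R)\{R}={F}; candidates ⊆ {B,H,P,Y}.
∅: R⊥F given ∅ in G with R→· removed — back-door holds.
P(F|do(R)) = P(F|R) — no adjustment needed.

P(F|do(R)): backdoor, adjust for ∅.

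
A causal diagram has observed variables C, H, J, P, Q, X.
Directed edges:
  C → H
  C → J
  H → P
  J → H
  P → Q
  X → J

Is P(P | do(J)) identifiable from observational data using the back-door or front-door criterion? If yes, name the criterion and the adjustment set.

P(P|do(J)): backdoor, adjust for {C}.

desc(J)\{J}={H,P,Q}; candidates ⊆ {C,X}.
size 0: {}; under {} J still reaches {C,H,P,Q,X} ∋ P.
{C}: J⊥P given {C} in G with J→· removed — back-door holds.
P(P|do(J)) = Σ_{C} P(P|J,C)·P(C).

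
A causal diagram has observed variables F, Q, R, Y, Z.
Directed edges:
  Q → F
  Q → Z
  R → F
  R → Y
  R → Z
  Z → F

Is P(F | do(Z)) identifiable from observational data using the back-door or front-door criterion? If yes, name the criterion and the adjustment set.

P(F|do(Z)): backdoor, adjust for {Q, R}.

desc(Z)\{Z}={F}; candidates ⊆ {Q,R,Y}.
size 0: {}; under {} Z still reaches {F,Q,R,Y} ∋ F.
size 1: {Q}, {R}, {Y}; under {Q} Z still reaches {F,R,Y} ∋ F.
{Q,R}: Z⊥F given {Q,R} in G with Z→· removed — back-door holds.
P(F|do(Z)) = Σ_{Q,R} P(F|Z,Q,R)·P(Q,R).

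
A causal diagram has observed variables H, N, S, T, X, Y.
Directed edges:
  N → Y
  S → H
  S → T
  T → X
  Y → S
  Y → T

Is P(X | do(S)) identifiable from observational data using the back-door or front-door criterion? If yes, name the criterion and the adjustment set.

desc(S)\{S}={H,T,X}; candidates ⊆ {N,Y}.
size 0: {}; under {} S still reaches {N,T,X,Y} ∋ X.
{Y}: S⊥X given {Y} in G with S→· removed — back-door holds.
P(X|do(S)) = Σ_{Y} P(X|S,Y)·P(Y).

P(X|do(S)): backdoor, adjust for {Y}.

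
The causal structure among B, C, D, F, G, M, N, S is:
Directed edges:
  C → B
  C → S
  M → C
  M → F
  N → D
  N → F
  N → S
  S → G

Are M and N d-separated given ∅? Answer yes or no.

Bayes-Ball from M | ∅ reaches {B,C,F,G,S}.
N ∉ reach(M|∅) ⇒ M ⊥ N | ∅.

Yes — M ⊥ N | ∅.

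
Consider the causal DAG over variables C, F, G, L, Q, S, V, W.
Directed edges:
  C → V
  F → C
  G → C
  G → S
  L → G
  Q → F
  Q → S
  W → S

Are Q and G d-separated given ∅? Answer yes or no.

Bayes-Ball from Q | ∅ reaches {C,F,S,V}.
G ∉ reach(Q|∅) ⇒ Q ⊥ G | ∅.

Yes — Q ⊥ G | ∅.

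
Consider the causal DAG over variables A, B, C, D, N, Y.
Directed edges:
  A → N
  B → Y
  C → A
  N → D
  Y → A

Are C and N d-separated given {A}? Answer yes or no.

Yes — C ⊥ N | {A}.

Bayes-Ball from C | {A} reaches {B,Y}.
N ∉ reach(C|{A}) ⇒ C ⊥ N | {A}.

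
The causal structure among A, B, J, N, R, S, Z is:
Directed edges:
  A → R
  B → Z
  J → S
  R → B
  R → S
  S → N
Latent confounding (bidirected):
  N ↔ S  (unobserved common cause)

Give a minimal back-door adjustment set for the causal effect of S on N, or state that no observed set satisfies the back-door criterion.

desc(S)\{S}={N}; candidates ⊆ {A,B,J,R,Z}.
S↔N: latent back-door arc(s) into S.
size 0: {}; under {} S still reaches {A,B,J,N,R,Z} ∋ N.
size 1: {A}, {B}, {J} …(+2); under {A} S still reaches {B,J,N,R,Z} ∋ N.
size 2: {A,B}, {A,J}, {A,R} …(+7); under {A,B} S still reaches {J,N,R} ∋ N.
S↔N cannot be blocked by any observed set — no back-door set.

S→N: no observed back-door set.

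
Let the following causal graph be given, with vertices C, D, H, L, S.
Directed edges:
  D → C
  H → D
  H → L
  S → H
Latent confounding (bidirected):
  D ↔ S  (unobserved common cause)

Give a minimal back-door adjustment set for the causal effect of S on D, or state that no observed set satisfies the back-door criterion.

desc(S)\{S}={C,D,H,L}; candidates ⊆ {—}.
S↔D: latent back-door arc(s) into S.
size 0: {}; under {} S still reaches {C,D} ∋ D.
S↔D cannot be blocked by any observed set — no back-door set.

S→D: no observed back-door set.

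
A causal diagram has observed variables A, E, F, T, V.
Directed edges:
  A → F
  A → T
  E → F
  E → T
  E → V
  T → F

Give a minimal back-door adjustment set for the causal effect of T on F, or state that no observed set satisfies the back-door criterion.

desc(T)\{T}={F}; candidates ⊆ {A,E,V}.
size 0: {}; under {} T still reaches {A,E,F,V} ∋ F.
size 1: {A}, {E}, {V}; under {A} T still reaches {E,F,V} ∋ F.
{A,E}: T⊥F given {A,E} in G with T→· removed — back-door holds.

T→F: minimal back-door set {A, E}.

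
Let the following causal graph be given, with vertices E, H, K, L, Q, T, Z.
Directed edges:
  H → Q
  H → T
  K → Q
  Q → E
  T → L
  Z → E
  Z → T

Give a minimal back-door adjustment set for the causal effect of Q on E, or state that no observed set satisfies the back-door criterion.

Q→E: minimal back-door set ∅.

desc(Q)\{Q}={E}; candidates ⊆ {H,K,L,T,Z}.
∅: Q⊥E given ∅ in G with Q→· removed — back-door holds.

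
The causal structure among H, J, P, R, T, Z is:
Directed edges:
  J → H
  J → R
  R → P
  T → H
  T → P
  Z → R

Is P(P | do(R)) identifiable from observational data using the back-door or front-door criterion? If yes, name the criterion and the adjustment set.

P(P|do(R)): backdoor, adjust for ∅.

desc(R)\{R}={P}; candidates ⊆ {H,J,T,Z}.
∅: R⊥P given ∅ in G with R→· removed — back-door holds.
P(P|do(R)) = P(P|R) — no adjustment needed.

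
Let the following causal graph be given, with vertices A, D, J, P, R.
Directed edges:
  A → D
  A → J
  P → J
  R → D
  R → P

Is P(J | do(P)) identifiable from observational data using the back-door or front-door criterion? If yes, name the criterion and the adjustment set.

desc(P)\{P}={J}; candidates ⊆ {A,D,R}.
∅: P⊥J given ∅ in G with P→· removed — back-door holds.
P(J|do(P)) = P(J|P) — no adjustment needed.

P(J|do(P)): backdoor, adjust for ∅.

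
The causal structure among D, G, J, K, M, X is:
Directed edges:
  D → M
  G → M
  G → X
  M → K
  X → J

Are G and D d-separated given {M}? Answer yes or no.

No — G and D are d-connected given {M}.

Bayes-Ball from G | {M} reaches {D,J,X}.
D ∈ reach(G|{M}) ⇒ G ⊥̸ D | {M}.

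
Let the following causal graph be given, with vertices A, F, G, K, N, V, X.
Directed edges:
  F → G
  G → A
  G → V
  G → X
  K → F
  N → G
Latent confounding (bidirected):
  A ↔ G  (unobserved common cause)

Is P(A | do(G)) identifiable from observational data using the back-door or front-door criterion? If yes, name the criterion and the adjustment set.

desc(G)\{G}={A,V,X}; candidates ⊆ {F,K,N}.
G↔A: latent back-door arc(s) into G.
size 0: {}; under {} G still reaches {A,F,K,N} ∋ A.
size 1: {F}, {K}, {N}; under {F} G still reaches {A,N} ∋ A.
size 2: {F,K}, {F,N}, {K,N}; under {F,K} G still reaches {A,N} ∋ A.
G↔A cannot be blocked by any observed set — no back-door set.
No mediator lies on a directed G→…→A path.
Neither criterion identifies P(A|do(G)) in this graph.

P(A|do(G)): not identifiable (no BD/FD set).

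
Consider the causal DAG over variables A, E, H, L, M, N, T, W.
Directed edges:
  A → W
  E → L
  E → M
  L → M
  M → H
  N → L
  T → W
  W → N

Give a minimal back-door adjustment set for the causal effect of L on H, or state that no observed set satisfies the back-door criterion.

L→H: minimal back-door set {E}.

desc(L)\{L}={H,M}; candidates ⊆ {A,E,N,T,W}.
size 0: {}; under {} L still reaches {A,E,H,M,N,T,W} ∋ H.
{E}: L⊥H given {E} in G with L→· removed — back-door holds.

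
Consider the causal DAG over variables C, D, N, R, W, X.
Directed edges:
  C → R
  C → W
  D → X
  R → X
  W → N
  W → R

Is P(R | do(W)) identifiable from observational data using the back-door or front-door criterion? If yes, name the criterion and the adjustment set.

desc(W)\{W}={N,R,X}; candidates ⊆ {C,D}.
size 0: {}; under {} W still reaches {C,R,X} ∋ R.
{C}: W⊥R given {C} in G with W→· removed — back-door holds.
P(R|do(W)) = Σ_{C} P(R|W,C)·P(C).

P(R|do(W)): backdoor, adjust for {C}.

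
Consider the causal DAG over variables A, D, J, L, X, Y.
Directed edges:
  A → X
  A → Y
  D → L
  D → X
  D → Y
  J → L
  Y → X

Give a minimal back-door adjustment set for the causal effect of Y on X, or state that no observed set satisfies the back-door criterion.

desc(Y)\{Y}={X}; candidates ⊆ {A,D,J,L}.
size 0: {}; under {} Y still reaches {A,D,L,X} ∋ X.
size 1: {A}, {D}, {J} …(+1); under {A} Y still reaches {D,L,X} ∋ X.
{A,D}: Y⊥X given {A,D} in G with Y→· removed — back-door holds.

Y→X: minimal back-door set {A, D}.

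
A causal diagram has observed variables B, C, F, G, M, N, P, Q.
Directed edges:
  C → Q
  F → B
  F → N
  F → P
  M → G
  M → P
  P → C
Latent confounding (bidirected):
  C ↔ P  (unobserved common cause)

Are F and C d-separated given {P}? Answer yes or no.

Bayes-Ball from F | {P} reaches {B,C,G,M,N,Q}.
C ∈ reach(F|{P}) ⇒ F ⊥̸ C | {P}.

No — F and C are d-connected given {P}.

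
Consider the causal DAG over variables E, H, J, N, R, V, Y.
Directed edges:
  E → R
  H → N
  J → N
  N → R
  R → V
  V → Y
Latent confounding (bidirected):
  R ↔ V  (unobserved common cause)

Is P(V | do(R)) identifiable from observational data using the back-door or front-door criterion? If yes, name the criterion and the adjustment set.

desc(R)\{R}={V,Y}; candidates ⊆ {E,H,J,N}.
R↔V: latent back-door arc(s) into R.
size 0: {}; under {} R still reaches {E,H,J,N,V,Y} ∋ V.
size 1: {E}, {H}, {J} …(+1); under {E} R still reaches {H,J,N,V,Y} ∋ V.
size 2: {E,H}, {E,J}, {E,N} …(+3); under {E,H} R still reaches {J,N,V,Y} ∋ V.
R↔V cannot be blocked by any observed set — no back-door set.
No mediator lies on a directed R→…→V path.
Neither criterion identifies P(V|do(R)) in this graph.

P(V|do(R)): not identifiable (no BD/FD set).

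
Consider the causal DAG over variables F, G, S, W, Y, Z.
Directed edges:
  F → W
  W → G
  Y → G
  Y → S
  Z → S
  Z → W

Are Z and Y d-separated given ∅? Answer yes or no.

Yes — Z ⊥ Y | ∅.

Bayes-Ball from Z | ∅ reaches {G,S,W}.
Y ∉ reach(Z|∅) ⇒ Z ⊥ Y | ∅.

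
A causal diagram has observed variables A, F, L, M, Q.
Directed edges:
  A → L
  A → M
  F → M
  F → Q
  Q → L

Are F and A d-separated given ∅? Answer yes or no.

Yes — F ⊥ A | ∅.

Bayes-Ball from F | ∅ reaches {L,M,Q}.
A ∉ reach(F|∅) ⇒ F ⊥ A | ∅.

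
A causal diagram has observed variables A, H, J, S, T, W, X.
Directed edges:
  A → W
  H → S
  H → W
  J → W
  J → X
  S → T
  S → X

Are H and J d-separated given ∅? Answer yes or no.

Bayes-Ball from H | ∅ reaches {S,T,W,X}.
J ∉ reach(H|∅) ⇒ H ⊥ J | ∅.

Yes — H ⊥ J | ∅.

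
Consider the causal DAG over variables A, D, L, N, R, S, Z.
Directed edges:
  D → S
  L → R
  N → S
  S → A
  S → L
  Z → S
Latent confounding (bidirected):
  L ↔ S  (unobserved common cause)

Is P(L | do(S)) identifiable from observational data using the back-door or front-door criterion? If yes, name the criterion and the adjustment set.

P(L|do(S)): not identifiable (no BD/FD set).

desc(S)\{S}={A,L,R}; candidates ⊆ {D,N,Z}.
S↔L: latent back-door arc(s) into S.
size 0: {}; under {} S still reaches {D,L,N,R,Z} ∋ L.
size 1: {D}, {N}, {Z}; under {D} S still reaches {L,N,R,Z} ∋ L.
size 2: {D,N}, {D,Z}, {N,Z}; under {D,N} S still reaches {L,R,Z} ∋ L.
S↔L cannot be blocked by any observed set — no back-door set.
No mediator lies on a directed S→…→L path.
Neither criterion identifies P(L|do(S)) in this graph.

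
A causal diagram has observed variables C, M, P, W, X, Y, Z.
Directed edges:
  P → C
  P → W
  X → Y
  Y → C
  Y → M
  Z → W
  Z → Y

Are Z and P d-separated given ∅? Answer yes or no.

Bayes-Ball from Z | ∅ reaches {C,M,W,Y}.
P ∉ reach(Z|∅) ⇒ Z ⊥ P | ∅.

Yes — Z ⊥ P | ∅.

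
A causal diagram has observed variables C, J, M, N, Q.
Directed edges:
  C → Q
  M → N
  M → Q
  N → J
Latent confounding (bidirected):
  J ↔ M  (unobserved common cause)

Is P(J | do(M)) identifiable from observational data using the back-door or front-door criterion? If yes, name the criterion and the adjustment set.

desc(M)\{M}={J,N,Q}; candidates ⊆ {C}.
M↔J: latent back-door arc(s) into M.
size 0: {}; under {} M still reaches {J} ∋ J.
size 1: {C}; under {C} M still reaches {J} ∋ J.
M↔J cannot be blocked by any observed set — no back-door set.
{N}: (i) intercepts every directed M→J path; (ii) no back-door M→{N}; (iii) {M} blocks every back-door {N}→J. Front-door holds.
P(J|do(M)) = Σ_{N} P(N|M) Σ_{M'} P(J|N,M')P(M').

P(J|do(M)): frontdoor, adjust for {N}.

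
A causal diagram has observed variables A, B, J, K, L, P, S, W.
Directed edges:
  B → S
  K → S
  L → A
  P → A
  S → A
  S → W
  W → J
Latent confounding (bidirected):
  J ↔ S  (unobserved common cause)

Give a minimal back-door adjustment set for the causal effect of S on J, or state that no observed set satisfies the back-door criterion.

desc(S)\{S}={A,J,W}; candidates ⊆ {B,K,L,P}.
S↔J: latent back-door arc(s) into S.
size 0: {}; under {} S still reaches {B,J,K} ∋ J.
size 1: {B}, {K}, {L} …(+1); under {B} S still reaches {J,K} ∋ J.
size 2: {B,K}, {B,L}, {B,P} …(+3); under {B,K} S still reaches {J} ∋ J.
S↔J cannot be blocked by any observed set — no back-door set.

S→J: no observed back-door set.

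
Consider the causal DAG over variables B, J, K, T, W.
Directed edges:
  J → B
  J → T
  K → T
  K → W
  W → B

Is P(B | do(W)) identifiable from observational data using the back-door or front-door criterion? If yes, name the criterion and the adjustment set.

desc(W)\{W}={B}; candidates ⊆ {J,K,T}.
∅: W⊥B given ∅ in G with W→· removed — back-door holds.
P(B|do(W)) = P(B|W) — no adjustment needed.

P(B|do(W)): backdoor, adjust for ∅.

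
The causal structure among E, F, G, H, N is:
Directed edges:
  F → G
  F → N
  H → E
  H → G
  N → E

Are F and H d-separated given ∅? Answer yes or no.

Yes — F ⊥ H | ∅.

Bayes-Ball from F | ∅ reaches {E,G,N}.
H ∉ reach(F|∅) ⇒ F ⊥ H | ∅.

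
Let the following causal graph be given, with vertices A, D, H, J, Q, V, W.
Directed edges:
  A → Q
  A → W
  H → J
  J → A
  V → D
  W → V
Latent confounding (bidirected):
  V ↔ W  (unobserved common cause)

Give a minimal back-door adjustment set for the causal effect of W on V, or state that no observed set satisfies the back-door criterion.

desc(W)\{W}={D,V}; candidates ⊆ {A,H,J,Q}.
W↔V: latent back-door arc(s) into W.
size 0: {}; under {} W still reaches {A,D,H,J,Q,V} ∋ V.
size 1: {A}, {H}, {J} …(+1); under {A} W still reaches {D,V} ∋ V.
size 2: {A,H}, {A,J}, {A,Q} …(+3); under {A,H} W still reaches {D,V} ∋ V.
W↔V cannot be blocked by any observed set — no back-door set.

W→V: no observed back-door set.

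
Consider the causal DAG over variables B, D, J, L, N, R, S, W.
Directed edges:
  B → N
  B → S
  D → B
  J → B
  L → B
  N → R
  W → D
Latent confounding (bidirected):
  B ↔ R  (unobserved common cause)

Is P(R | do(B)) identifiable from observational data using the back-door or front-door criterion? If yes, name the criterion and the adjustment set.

P(R|do(B)): frontdoor, adjust for {N}.

desc(B)\{B}={N,R,S}; candidates ⊆ {D,J,L,W}.
B↔R: latent back-door arc(s) into B.
size 0: {}; under {} B still reaches {D,J,L,R,W} ∋ R.
size 1: {D}, {J}, {L} …(+1); under {D} B still reaches {J,L,R} ∋ R.
size 2: {D,J}, {D,L}, {D,W} …(+3); under {D,J} B still reaches {L,R} ∋ R.
B↔R cannot be blocked by any observed set — no back-door set.
{N}: (i) intercepts every directed B→R path; (ii) no back-door B→{N}; (iii) {B} blocks every back-door {N}→R. Front-door holds.
P(R|do(B)) = Σ_{N} P(N|B) Σ_{B'} P(R|N,B')P(B').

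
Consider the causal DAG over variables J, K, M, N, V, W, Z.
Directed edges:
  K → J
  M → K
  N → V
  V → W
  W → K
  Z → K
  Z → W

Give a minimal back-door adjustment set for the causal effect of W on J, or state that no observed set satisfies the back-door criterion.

desc(W)\{W}={J,K}; candidates ⊆ {M,N,V,Z}.
size 0: {}; under {} W still reaches {J,K,N,V,Z} ∋ J.
{Z}: W⊥J given {Z} in G with W→· removed — back-door holds.

W→J: minimal back-door set {Z}.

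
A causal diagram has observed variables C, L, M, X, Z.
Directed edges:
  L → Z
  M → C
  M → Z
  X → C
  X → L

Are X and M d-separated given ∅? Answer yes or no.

Bayes-Ball from X | ∅ reaches {C,L,Z}.
M ∉ reach(X|∅) ⇒ X ⊥ M | ∅.

Yes — X ⊥ M | ∅.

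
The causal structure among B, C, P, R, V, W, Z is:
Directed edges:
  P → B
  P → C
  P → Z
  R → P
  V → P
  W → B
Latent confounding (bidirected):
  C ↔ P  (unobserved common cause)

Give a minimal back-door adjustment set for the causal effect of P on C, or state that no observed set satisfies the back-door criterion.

P→C: no observed back-door set.

desc(P)\{P}={B,C,Z}; candidates ⊆ {R,V,W}.
P↔C: latent back-door arc(s) into P.
size 0: {}; under {} P still reaches {C,R,V} ∋ C.
size 1: {R}, {V}, {W}; under {R} P still reaches {C,V} ∋ C.
size 2: {R,V}, {R,W}, {V,W}; under {R,V} P still reaches {C} ∋ C.
P↔C cannot be blocked by any observed set — no back-door set.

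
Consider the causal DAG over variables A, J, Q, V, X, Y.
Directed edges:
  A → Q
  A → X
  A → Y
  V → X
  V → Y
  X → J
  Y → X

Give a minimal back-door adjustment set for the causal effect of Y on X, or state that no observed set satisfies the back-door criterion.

Y→X: minimal back-door set {A, V}.

desc(Y)\{Y}={J,X}; candidates ⊆ {A,Q,V}.
size 0: {}; under {} Y still reaches {A,J,Q,V,X} ∋ X.
size 1: {A}, {Q}, {V}; under {A} Y still reaches {J,V,X} ∋ X.
{A,V}: Y⊥X given {A,V} in G with Y→· removed — back-door holds.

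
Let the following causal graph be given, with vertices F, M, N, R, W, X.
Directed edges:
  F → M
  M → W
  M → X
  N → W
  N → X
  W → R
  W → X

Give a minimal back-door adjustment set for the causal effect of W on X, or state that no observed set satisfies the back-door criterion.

desc(W)\{W}={R,X}; candidates ⊆ {F,M,N}.
size 0: {}; under {} W still reaches {F,M,N,X} ∋ X.
size 1: {F}, {M}, {N}; under {F} W still reaches {M,N,X} ∋ X.
{M,N}: W⊥X given {M,N} in G with W→· removed — back-door holds.

W→X: minimal back-door set {M, N}.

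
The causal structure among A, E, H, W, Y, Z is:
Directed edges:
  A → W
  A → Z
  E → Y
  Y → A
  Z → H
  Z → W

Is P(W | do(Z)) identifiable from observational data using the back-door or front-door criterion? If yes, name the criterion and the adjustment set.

P(W|do(Z)): backdoor, adjust for {A}.

desc(Z)\{Z}={H,W}; candidates ⊆ {A,E,Y}.
size 0: {}; under {} Z still reaches {A,E,W,Y} ∋ W.
{A}: Z⊥W given {A} in G with Z→· removed — back-door holds.
P(W|do(Z)) = Σ_{A} P(W|Z,A)·P(A).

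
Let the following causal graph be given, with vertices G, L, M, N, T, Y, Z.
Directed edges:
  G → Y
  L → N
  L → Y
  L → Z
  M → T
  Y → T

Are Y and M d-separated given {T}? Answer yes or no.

No — Y and M are d-connected given {T}.

Bayes-Ball from Y | {T} reaches {G,L,M,N,Z}.
M ∈ reach(Y|{T}) ⇒ Y ⊥̸ M | {T}.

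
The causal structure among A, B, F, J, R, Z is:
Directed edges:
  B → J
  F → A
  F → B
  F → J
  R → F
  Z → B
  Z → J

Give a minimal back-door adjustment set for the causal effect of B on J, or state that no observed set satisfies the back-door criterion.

B→J: minimal back-door set {F, Z}.

desc(B)\{B}={J}; candidates ⊆ {A,F,R,Z}.
size 0: {}; under {} B still reaches {A,F,J,R,Z} ∋ J.
size 1: {A}, {F}, {R} …(+1); under {A} B still reaches {F,J,R,Z} ∋ J.
{F,Z}: B⊥J given {F,Z} in G with B→· removed — back-door holds.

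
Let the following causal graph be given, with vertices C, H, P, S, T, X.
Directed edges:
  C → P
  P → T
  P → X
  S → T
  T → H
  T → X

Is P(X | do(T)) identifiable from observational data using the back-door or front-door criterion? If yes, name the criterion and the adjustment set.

desc(T)\{T}={H,X}; candidates ⊆ {C,P,S}.
size 0: {}; under {} T still reaches {C,P,S,X} ∋ X.
{P}: T⊥X given {P} in G with T→· removed — back-door holds.
P(X|do(T)) = Σ_{P} P(X|T,P)·P(P).

P(X|do(T)): backdoor, adjust for {P}.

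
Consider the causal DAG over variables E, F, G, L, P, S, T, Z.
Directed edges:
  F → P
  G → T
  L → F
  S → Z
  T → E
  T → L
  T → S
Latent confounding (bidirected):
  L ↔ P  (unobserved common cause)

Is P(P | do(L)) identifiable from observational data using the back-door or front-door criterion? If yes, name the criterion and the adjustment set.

P(P|do(L)): frontdoor, adjust for {F}.

desc(L)\{L}={F,P}; candidates ⊆ {E,G,S,T,Z}.
L↔P: latent back-door arc(s) into L.
size 0: {}; under {} L still reaches {E,G,P,S,T,Z} ∋ P.
size 1: {E}, {G}, {S} …(+2); under {E} L still reaches {G,P,S,T,Z} ∋ P.
size 2: {E,G}, {E,S}, {E,T} …(+7); under {E,G} L still reaches {P,S,T,Z} ∋ P.
L↔P cannot be blocked by any observed set — no back-door set.
{F}: (i) intercepts every directed L→P path; (ii) no back-door L→{F}; (iii) {L} blocks every back-door {F}→P. Front-door holds.
P(P|do(L)) = Σ_{F} P(F|L) Σ_{L'} P(P|F,L')P(L').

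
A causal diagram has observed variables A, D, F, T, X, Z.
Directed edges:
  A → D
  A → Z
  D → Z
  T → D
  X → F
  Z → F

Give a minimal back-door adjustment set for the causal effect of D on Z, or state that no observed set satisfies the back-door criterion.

D→Z: minimal back-door set {A}.

desc(D)\{D}={F,Z}; candidates ⊆ {A,T,X}.
size 0: {}; under {} D still reaches {A,F,T,Z} ∋ Z.
{A}: D⊥Z given {A} in G with D→· removed — back-door holds.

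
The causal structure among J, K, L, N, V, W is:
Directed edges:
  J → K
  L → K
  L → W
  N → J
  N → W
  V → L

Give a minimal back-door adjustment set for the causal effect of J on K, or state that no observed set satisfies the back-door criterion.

J→K: minimal back-door set ∅.

desc(J)\{J}={K}; candidates ⊆ {L,N,V,W}.
∅: J⊥K given ∅ in G with J→· removed — back-door holds.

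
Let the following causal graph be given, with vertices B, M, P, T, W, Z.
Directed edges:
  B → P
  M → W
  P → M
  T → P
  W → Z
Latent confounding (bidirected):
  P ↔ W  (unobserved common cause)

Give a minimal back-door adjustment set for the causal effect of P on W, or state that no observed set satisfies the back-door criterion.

desc(P)\{P}={M,W,Z}; candidates ⊆ {B,T}.
P↔W: latent back-door arc(s) into P.
size 0: {}; under {} P still reaches {B,T,W,Z} ∋ W.
size 1: {B}, {T}; under {B} P still reaches {T,W,Z} ∋ W.
size 2: {B,T}; under {B,T} P still reaches {W,Z} ∋ W.
P↔W cannot be blocked by any observed set — no back-door set.

P→W: no observed back-door set.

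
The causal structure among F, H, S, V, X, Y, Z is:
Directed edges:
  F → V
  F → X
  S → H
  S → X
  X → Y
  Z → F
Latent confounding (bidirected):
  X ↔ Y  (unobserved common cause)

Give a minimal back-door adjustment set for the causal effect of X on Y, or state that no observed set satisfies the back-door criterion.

X→Y: no observed back-door set.

desc(X)\{X}={Y}; candidates ⊆ {F,H,S,V,Z}.
X↔Y: latent back-door arc(s) into X.
size 0: {}; under {} X still reaches {F,H,S,V,Y,Z} ∋ Y.
size 1: {F}, {H}, {S} …(+2); under {F} X still reaches {H,S,Y} ∋ Y.
size 2: {F,H}, {F,S}, {F,V} …(+7); under {F,H} X still reaches {S,Y} ∋ Y.
X↔Y cannot be blocked by any observed set — no back-door set.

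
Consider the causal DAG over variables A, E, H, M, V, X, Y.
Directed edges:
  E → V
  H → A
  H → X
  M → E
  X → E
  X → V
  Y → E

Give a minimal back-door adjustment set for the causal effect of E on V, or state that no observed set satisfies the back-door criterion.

desc(E)\{E}={V}; candidates ⊆ {A,H,M,X,Y}.
size 0: {}; under {} E still reaches {A,H,M,V,X,Y} ∋ V.
{X}: E⊥V given {X} in G with E→· removed — back-door holds.

E→V: minimal back-door set {X}.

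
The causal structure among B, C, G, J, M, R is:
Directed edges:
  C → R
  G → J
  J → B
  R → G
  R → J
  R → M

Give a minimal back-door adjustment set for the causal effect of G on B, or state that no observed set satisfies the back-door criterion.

desc(G)\{G}={B,J}; candidates ⊆ {C,M,R}.
size 0: {}; under {} G still reaches {B,C,J,M,R} ∋ B.
{R}: G⊥B given {R} in G with G→· removed — back-door holds.

G→B: minimal back-door set {R}.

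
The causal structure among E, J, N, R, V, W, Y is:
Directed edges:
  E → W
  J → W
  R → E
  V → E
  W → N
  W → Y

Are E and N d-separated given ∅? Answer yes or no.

Bayes-Ball from E | ∅ reaches {N,R,V,W,Y}.
N ∈ reach(E|∅) ⇒ E ⊥̸ N | ∅.

No — E and N are d-connected given ∅.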